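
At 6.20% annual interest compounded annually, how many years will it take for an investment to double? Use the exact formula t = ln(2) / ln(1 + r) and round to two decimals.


Doubling condition: (1 + r)^t = 2
Take ln of both sides: t × ln(1 + r) = ln(2)
t = ln(2) / ln(1 + r)
t = 0.693147 / 0.060154
t = 11.52

t = ln(2) / ln(1 + r) = 11.52 years


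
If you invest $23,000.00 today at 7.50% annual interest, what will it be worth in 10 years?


Future value formula: FV = PV × (1 + r)^t
FV = $23,000.00 × (1 + 0.075)^10
FV = $23,000.00 × 2.0610316
FV = $47,403.73

FV = PV × (1 + r)^t = $47,403.73


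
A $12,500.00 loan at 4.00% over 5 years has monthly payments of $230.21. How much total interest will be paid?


Total paid over the life of the loan = PMT × n.
Total paid = $230.21 × 60 = $13,812.60
Total interest = total paid − principal = $13,812.60 − $12,500.00 = $1,312.60

Total interest = (PMT × n) - PV = $1,312.60


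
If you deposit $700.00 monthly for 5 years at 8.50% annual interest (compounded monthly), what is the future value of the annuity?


Future value of an ordinary annuity: FV = PMT × ((1 + r)^n − 1) / r
Monthly rate r = 0.085/12 ≈ 0.00708333, n = 60
FV = $700.00 × ((1 + 0.085/12)^60 − 1) / (0.085/12)
FV = $700.00 × 74.442437
FV = $52,109.71

FV = PMT × ((1+r)^n - 1)/r = $52,109.71


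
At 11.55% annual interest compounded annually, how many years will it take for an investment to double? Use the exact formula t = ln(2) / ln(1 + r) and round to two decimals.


Doubling condition: (1 + r)^t = 2
Take ln of both sides: t × ln(1 + r) = ln(2)
t = ln(2) / ln(1 + r)
t = 0.693147 / 0.109303
t = 6.34

t = ln(2) / ln(1 + r) = 6.34 years


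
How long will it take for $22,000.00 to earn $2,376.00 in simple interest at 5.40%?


Rearrange the simple interest formula for t:
I = P × r × t  ⇒  t = I / (P × r)
t = $2,376.00 / ($22,000.00 × 0.054)
t = 2

t = I/(P×r) = 2 years


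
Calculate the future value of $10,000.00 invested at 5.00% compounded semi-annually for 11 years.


Compound interest formula: A = P(1 + r/n)^(nt)
A = $10,000.00 × (1 + 0.05/2)^(2 × 11)
Growth factor: (1 + 0.05/2)^22 = 1.721571
A = $10,000.00 × 1.721571
A = $17,215.71

A = P(1 + r/n)^(nt) = $17,215.71


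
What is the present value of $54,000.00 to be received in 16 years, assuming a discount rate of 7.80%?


Present value formula: PV = FV / (1 + r)^t
PV = $54,000.00 / (1 + 0.078)^16
PV = $54,000.00 / 3.325831
PV = $16,236.54

PV = FV / (1 + r)^t = $16,236.54


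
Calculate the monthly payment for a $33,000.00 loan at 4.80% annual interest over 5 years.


Loan payment formula: PMT = PV × r / (1 − (1 + r)^(−n))
Monthly rate r = 0.048/12 = 0.004, n = 60 months
Denominator: 1 − (1 + 0.048/12)^(−60) = 0.212995
PMT = $33,000.00 × (0.048/12) / 0.212995
PMT = $619.73 per month

PMT = PV × r / (1-(1+r)^(-n)) = $619.73/month


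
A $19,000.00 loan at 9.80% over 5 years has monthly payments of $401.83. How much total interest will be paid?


Total paid over the life of the loan = PMT × n.
Total paid = $401.83 × 60 = $24,109.80
Total interest = total paid − principal = $24,109.80 − $19,000.00 = $5,109.80

Total interest = (PMT × n) - PV = $5,109.80


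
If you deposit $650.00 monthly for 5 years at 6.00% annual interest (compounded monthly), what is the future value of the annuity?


Future value of an ordinary annuity: FV = PMT × ((1 + r)^n − 1) / r
Monthly rate r = 0.06/12 = 0.005, n = 60
FV = $650.00 × ((1 + 0.06/12)^60 − 1) / (0.06/12)
FV = $650.00 × 69.770031
FV = $45,350.52

FV = PMT × ((1+r)^n - 1)/r = $45,350.52


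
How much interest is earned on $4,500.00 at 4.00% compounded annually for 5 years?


Compound interest earned = final amount − principal.
A = P(1 + r/n)^(nt) = $4,500.00 × (1 + 0.04/1)^(1 × 5) = $5,474.94
Interest = A − P = $5,474.94 − $4,500.00 = $974.94

Interest = A - P = $974.94


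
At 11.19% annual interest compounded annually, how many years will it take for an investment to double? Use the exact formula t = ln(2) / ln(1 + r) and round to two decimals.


Doubling condition: (1 + r)^t = 2
Take ln of both sides: t × ln(1 + r) = ln(2)
t = ln(2) / ln(1 + r)
t = 0.693147 / 0.106070
t = 6.53

t = ln(2) / ln(1 + r) = 6.53 years


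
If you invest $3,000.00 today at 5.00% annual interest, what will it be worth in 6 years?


Future value formula: FV = PV × (1 + r)^t
FV = $3,000.00 × (1 + 0.05)^6
FV = $3,000.00 × 1.340096
FV = $4,020.29

FV = PV × (1 + r)^t = $4,020.29


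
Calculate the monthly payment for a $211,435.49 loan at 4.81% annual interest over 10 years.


Loan payment formula: PMT = PV × r / (1 − (1 + r)^(−n))
Monthly rate r = 0.0481/12 ≈ 0.00400833, n = 120 months
Denominator: 1 − (1 + 0.0481/12)^(−120) = 0.381240
PMT = $211,435.49 × (0.0481/12) / 0.381240
PMT = $2,223.02 per month

PMT = PV × r / (1-(1+r)^(-n)) = $2,223.02/month


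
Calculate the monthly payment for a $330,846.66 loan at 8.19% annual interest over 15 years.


Loan payment formula: PMT = PV × r / (1 − (1 + r)^(−n))
Monthly rate r = 0.0819/12 = 0.006825, n = 180 months
Denominator: 1 − (1 + 0.0819/12)^(−180) = 0.706044
PMT = $330,846.66 × (0.0819/12) / 0.706044
PMT = $3,198.14 per month

PMT = PV × r / (1-(1+r)^(-n)) = $3,198.14/month


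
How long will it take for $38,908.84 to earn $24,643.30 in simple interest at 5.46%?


Rearrange the simple interest formula for t:
I = P × r × t  ⇒  t = I / (P × r)
t = $24,643.30 / ($38,908.84 × 0.0546)
t = 11.6

t = I/(P×r) = 11.6 years


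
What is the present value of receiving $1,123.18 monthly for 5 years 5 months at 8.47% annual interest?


Present value of an ordinary annuity: PV = PMT × (1 − (1 + r)^(−n)) / r
Monthly rate r = 0.0847/12 ≈ 0.00705833, n = 65
PV = $1,123.18 × (1 − (1 + 0.0847/12)^(−65)) / (0.0847/12)
PV = $1,123.18 × 51.985882
PV = $58,389.50

PV = PMT × (1-(1+r)^(-n))/r = $58,389.50


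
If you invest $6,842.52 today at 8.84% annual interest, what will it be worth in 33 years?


Future value formula: FV = PV × (1 + r)^t
FV = $6,842.52 × (1 + 0.0884)^33
FV = $6,842.52 × 16.368979
FV = $112,005.07

FV = PV × (1 + r)^t = $112,005.07


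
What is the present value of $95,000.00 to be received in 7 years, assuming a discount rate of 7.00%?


Present value formula: PV = FV / (1 + r)^t
PV = $95,000.00 / (1 + 0.07)^7
PV = $95,000.00 / 1.60578148
PV = $59,161.23

PV = FV / (1 + r)^t = $59,161.23


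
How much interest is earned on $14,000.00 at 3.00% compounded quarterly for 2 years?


Compound interest earned = final amount − principal.
A = P(1 + r/n)^(nt) = $14,000.00 × (1 + 0.03/4)^(4 × 2) = $14,862.38
Interest = A − P = $14,862.38 − $14,000.00 = $862.38

Interest = A - P = $862.38


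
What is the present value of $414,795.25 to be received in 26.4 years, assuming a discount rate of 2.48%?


Present value formula: PV = FV / (1 + r)^t
PV = $414,795.25 / (1 + 0.0248)^26.4
PV = $414,795.25 / 1.90929345
PV = $217,250.65

PV = FV / (1 + r)^t = $217,250.65


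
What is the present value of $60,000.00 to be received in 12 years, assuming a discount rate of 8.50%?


Present value formula: PV = FV / (1 + r)^t
PV = $60,000.00 / (1 + 0.085)^12
PV = $60,000.00 / 2.661686
PV = $22,542.10

PV = FV / (1 + r)^t = $22,542.10


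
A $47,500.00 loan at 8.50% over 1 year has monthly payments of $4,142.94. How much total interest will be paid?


Total paid over the life of the loan = PMT × n.
Total paid = $4,142.94 × 12 = $49,715.28
Total interest = total paid − principal = $49,715.28 − $47,500.00 = $2,215.28

Total interest = (PMT × n) - PV = $2,215.28


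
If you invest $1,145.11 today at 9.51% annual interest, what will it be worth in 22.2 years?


Future value formula: FV = PV × (1 + r)^t
FV = $1,145.11 × (1 + 0.0951)^22.2
FV = $1,145.11 × 7.514047
FV = $8,604.41

FV = PV × (1 + r)^t = $8,604.41


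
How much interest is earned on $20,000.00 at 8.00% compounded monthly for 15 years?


Compound interest earned = final amount − principal.
A = P(1 + r/n)^(nt) = $20,000.00 × (1 + 0.08/12)^(12 × 15) = $66,138.43
Interest = A − P = $66,138.43 − $20,000.00 = $46,138.43

Interest = A - P = $46,138.43


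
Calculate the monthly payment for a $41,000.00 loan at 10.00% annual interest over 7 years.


Loan payment formula: PMT = PV × r / (1 − (1 + r)^(−n))
Monthly rate r = 0.1/12 ≈ 0.00833333, n = 84 months
Denominator: 1 − (1 + 0.1/12)^(−84) = 0.501972
PMT = $41,000.00 × (0.1/12) / 0.501972
PMT = $680.65 per month

PMT = PV × r / (1-(1+r)^(-n)) = $680.65/month


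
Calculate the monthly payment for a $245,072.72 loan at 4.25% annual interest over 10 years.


Loan payment formula: PMT = PV × r / (1 − (1 + r)^(−n))
Monthly rate r = 0.0425/12 ≈ 0.00354167, n = 120 months
Denominator: 1 − (1 + 0.0425/12)^(−120) = 0.3457392
PMT = $245,072.72 × (0.0425/12) / 0.3457392
PMT = $2,510.46 per month

PMT = PV × r / (1-(1+r)^(-n)) = $2,510.46/month


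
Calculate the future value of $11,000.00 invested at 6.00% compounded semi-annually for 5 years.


Compound interest formula: A = P(1 + r/n)^(nt)
A = $11,000.00 × (1 + 0.06/2)^(2 × 5)
Growth factor: (1 + 0.06/2)^10 = 1.343916
A = $11,000.00 × 1.343916
A = $14,783.08

A = P(1 + r/n)^(nt) = $14,783.08


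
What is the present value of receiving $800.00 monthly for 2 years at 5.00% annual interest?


Present value of an ordinary annuity: PV = PMT × (1 − (1 + r)^(−n)) / r
Monthly rate r = 0.05/12 ≈ 0.00416667, n = 24
PV = $800.00 × (1 − (1 + 0.05/12)^(−24)) / (0.05/12)
PV = $800.00 × 22.793898
PV = $18,235.12

PV = PMT × (1-(1+r)^(-n))/r = $18,235.12


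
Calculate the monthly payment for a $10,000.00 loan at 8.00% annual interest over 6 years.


Loan payment formula: PMT = PV × r / (1 − (1 + r)^(−n))
Monthly rate r = 0.08/12 ≈ 0.00666667, n = 72 months
Denominator: 1 − (1 + 0.08/12)^(−72) = 0.380230
PMT = $10,000.00 × (0.08/12) / 0.380230
PMT = $175.33 per month

PMT = PV × r / (1-(1+r)^(-n)) = $175.33/month


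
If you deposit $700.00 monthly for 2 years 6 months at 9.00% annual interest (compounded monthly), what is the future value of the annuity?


Future value of an ordinary annuity: FV = PMT × ((1 + r)^n − 1) / r
Monthly rate r = 0.09/12 = 0.0075, n = 30
FV = $700.00 × ((1 + 0.09/12)^30 − 1) / (0.09/12)
FV = $700.00 × 33.502902
FV = $23,452.03

FV = PMT × ((1+r)^n - 1)/r = $23,452.03


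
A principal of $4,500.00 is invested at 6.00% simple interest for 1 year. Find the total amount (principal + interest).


Total amount formula: A = P(1 + rt) = P + P·r·t
Interest: I = P × r × t = $4,500.00 × 0.06 × 1 = $270.00
A = P + I = $4,500.00 + $270.00 = $4,770.00

A = P + I = P(1 + rt) = $4,770.00


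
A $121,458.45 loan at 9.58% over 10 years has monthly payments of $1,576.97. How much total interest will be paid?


Total paid over the life of the loan = PMT × n.
Total paid = $1,576.97 × 120 = $189,236.40
Total interest = total paid − principal = $189,236.40 − $121,458.45 = $67,777.95

Total interest = (PMT × n) - PV = $67,777.95


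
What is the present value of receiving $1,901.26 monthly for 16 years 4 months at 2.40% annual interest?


Present value of an ordinary annuity: PV = PMT × (1 − (1 + r)^(−n)) / r
Monthly rate r = 0.024/12 = 0.002, n = 196
PV = $1,901.26 × (1 − (1 + 0.024/12)^(−196)) / (0.024/12)
PV = $1,901.26 × 162.01565544
PV = $308,033.89

PV = PMT × (1-(1+r)^(-n))/r = $308,033.89


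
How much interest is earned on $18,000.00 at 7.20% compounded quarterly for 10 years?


Compound interest earned = final amount − principal.
A = P(1 + r/n)^(nt) = $18,000.00 × (1 + 0.072/4)^(4 × 10) = $36,743.76
Interest = A − P = $36,743.76 − $18,000.00 = $18,743.76

Interest = A - P = $18,743.76


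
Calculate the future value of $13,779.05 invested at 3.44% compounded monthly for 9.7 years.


Compound interest formula: A = P(1 + r/n)^(nt)
A = $13,779.05 × (1 + 0.0344/12)^(12 × 9.7)
Growth factor: (1 + 0.0344/12)^116.4 = 1.395430
A = $13,779.05 × 1.395430
A = $19,227.70

A = P(1 + r/n)^(nt) = $19,227.70


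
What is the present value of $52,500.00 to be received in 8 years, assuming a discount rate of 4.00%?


Present value formula: PV = FV / (1 + r)^t
PV = $52,500.00 / (1 + 0.04)^8
PV = $52,500.00 / 1.368569
PV = $38,361.24

PV = FV / (1 + r)^t = $38,361.24


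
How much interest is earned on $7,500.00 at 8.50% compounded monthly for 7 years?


Compound interest earned = final amount − principal.
A = P(1 + r/n)^(nt) = $7,500.00 × (1 + 0.085/12)^(12 × 7) = $13,569.24
Interest = A − P = $13,569.24 − $7,500.00 = $6,069.24

Interest = A - P = $6,069.24


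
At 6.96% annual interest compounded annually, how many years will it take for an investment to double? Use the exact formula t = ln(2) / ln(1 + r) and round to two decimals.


Doubling condition: (1 + r)^t = 2
Take ln of both sides: t × ln(1 + r) = ln(2)
t = ln(2) / ln(1 + r)
t = 0.693147 / 0.067285
t = 10.30

t = ln(2) / ln(1 + r) = 10.30 years


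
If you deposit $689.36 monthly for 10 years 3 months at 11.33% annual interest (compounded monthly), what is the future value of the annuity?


Future value of an ordinary annuity: FV = PMT × ((1 + r)^n − 1) / r
Monthly rate r = 0.1133/12 ≈ 0.00944167, n = 123
FV = $689.36 × ((1 + 0.1133/12)^123 − 1) / (0.1133/12)
FV = $689.36 × 230.553338
FV = $158,934.25

FV = PMT × ((1+r)^n - 1)/r = $158,934.25


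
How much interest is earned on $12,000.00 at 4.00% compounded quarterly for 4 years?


Compound interest earned = final amount − principal.
A = P(1 + r/n)^(nt) = $12,000.00 × (1 + 0.04/4)^(4 × 4) = $14,070.94
Interest = A − P = $14,070.94 − $12,000.00 = $2,070.94

Interest = A - P = $2,070.94


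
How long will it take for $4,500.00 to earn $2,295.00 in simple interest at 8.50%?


Rearrange the simple interest formula for t:
I = P × r × t  ⇒  t = I / (P × r)
t = $2,295.00 / ($4,500.00 × 0.085)
t = 6

t = I/(P×r) = 6 years


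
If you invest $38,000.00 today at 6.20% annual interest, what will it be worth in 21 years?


Future value formula: FV = PV × (1 + r)^t
FV = $38,000.00 × (1 + 0.062)^21
FV = $38,000.00 × 3.5368354
FV = $134,399.75

FV = PV × (1 + r)^t = $134,399.75


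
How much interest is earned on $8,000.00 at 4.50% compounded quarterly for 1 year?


Compound interest earned = final amount − principal.
A = P(1 + r/n)^(nt) = $8,000.00 × (1 + 0.045/4)^(4 × 1) = $8,366.12
Interest = A − P = $8,366.12 − $8,000.00 = $366.12

Interest = A - P = $366.12


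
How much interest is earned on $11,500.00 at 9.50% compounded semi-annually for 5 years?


Compound interest earned = final amount − principal.
A = P(1 + r/n)^(nt) = $11,500.00 × (1 + 0.095/2)^(2 × 5) = $18,291.03
Interest = A − P = $18,291.03 − $11,500.00 = $6,791.03

Interest = A - P = $6,791.03


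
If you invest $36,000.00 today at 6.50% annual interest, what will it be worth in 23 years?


Future value formula: FV = PV × (1 + r)^t
FV = $36,000.00 × (1 + 0.065)^23
FV = $36,000.00 × 4.2563857
FV = $153,229.89

FV = PV × (1 + r)^t = $153,229.89


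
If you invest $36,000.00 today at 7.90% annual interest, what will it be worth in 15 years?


Future value formula: FV = PV × (1 + r)^t
FV = $36,000.00 × (1 + 0.079)^15
FV = $36,000.00 × 3.1283956
FV = $112,622.24

FV = PV × (1 + r)^t = $112,622.24


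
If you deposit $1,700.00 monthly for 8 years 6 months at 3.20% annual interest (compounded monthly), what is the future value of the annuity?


Future value of an ordinary annuity: FV = PMT × ((1 + r)^n − 1) / r
Monthly rate r = 0.032/12 ≈ 0.00266667, n = 102
FV = $1,700.00 × ((1 + 0.032/12)^102 − 1) / (0.032/12)
FV = $1,700.00 × 117.041963
FV = $198,971.34

FV = PMT × ((1+r)^n - 1)/r = $198,971.34


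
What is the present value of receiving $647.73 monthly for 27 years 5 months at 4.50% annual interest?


Present value of an ordinary annuity: PV = PMT × (1 − (1 + r)^(−n)) / r
Monthly rate r = 0.045/12 = 0.00375, n = 329
PV = $647.73 × (1 − (1 + 0.045/12)^(−329)) / (0.045/12)
PV = $647.73 × 188.834332
PV = $122,313.66

PV = PMT × (1-(1+r)^(-n))/r = $122,313.66


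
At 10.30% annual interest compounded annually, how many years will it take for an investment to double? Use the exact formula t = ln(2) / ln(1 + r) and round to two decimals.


Doubling condition: (1 + r)^t = 2
Take ln of both sides: t × ln(1 + r) = ln(2)
t = ln(2) / ln(1 + r)
t = 0.693147 / 0.098034
t = 7.07

t = ln(2) / ln(1 + r) = 7.07 years


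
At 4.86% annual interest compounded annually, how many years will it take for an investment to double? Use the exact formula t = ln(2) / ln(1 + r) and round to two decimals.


Doubling condition: (1 + r)^t = 2
Take ln of both sides: t × ln(1 + r) = ln(2)
t = ln(2) / ln(1 + r)
t = 0.693147 / 0.047456
t = 14.61

t = ln(2) / ln(1 + r) = 14.61 years


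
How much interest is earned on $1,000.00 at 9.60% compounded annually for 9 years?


Compound interest earned = final amount − principal.
A = P(1 + r/n)^(nt) = $1,000.00 × (1 + 0.096/1)^(1 × 9) = $2,281.89
Interest = A − P = $2,281.89 − $1,000.00 = $1,281.89

Interest = A - P = $1,281.89


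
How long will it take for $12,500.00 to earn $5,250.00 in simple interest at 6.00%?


Rearrange the simple interest formula for t:
I = P × r × t  ⇒  t = I / (P × r)
t = $5,250.00 / ($12,500.00 × 0.06)
t = 7

t = I/(P×r) = 7 years


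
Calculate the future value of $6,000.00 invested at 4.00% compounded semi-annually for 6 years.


Compound interest formula: A = P(1 + r/n)^(nt)
A = $6,000.00 × (1 + 0.04/2)^(2 × 6)
Growth factor: (1 + 0.04/2)^12 = 1.268242
A = $6,000.00 × 1.268242
A = $7,609.45

A = P(1 + r/n)^(nt) = $7,609.45


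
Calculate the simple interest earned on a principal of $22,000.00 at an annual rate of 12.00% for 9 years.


Simple interest formula: I = P × r × t
I = $22,000.00 × 0.12 × 9
I = $23,760.00

I = P × r × t = $23,760.00


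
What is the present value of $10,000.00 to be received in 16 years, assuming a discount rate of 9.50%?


Present value formula: PV = FV / (1 + r)^t
PV = $10,000.00 / (1 + 0.095)^16
PV = $10,000.00 / 4.271948
PV = $2,340.85

PV = FV / (1 + r)^t = $2,340.85


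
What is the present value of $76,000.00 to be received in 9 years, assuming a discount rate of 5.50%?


Present value formula: PV = FV / (1 + r)^t
PV = $76,000.00 / (1 + 0.055)^9
PV = $76,000.00 / 1.6190943
PV = $46,939.82

PV = FV / (1 + r)^t = $46,939.82


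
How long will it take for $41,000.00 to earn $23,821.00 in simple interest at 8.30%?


Rearrange the simple interest formula for t:
I = P × r × t  ⇒  t = I / (P × r)
t = $23,821.00 / ($41,000.00 × 0.083)
t = 7

t = I/(P×r) = 7 years


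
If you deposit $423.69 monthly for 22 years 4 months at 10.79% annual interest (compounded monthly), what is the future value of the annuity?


Future value of an ordinary annuity: FV = PMT × ((1 + r)^n − 1) / r
Monthly rate r = 0.1079/12 ≈ 0.00899167, n = 268
FV = $423.69 × ((1 + 0.1079/12)^268 − 1) / (0.1079/12)
FV = $423.69 × 1113.489743
FV = $471,774.47

FV = PMT × ((1+r)^n - 1)/r = $471,774.47


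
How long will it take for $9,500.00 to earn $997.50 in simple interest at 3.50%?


Rearrange the simple interest formula for t:
I = P × r × t  ⇒  t = I / (P × r)
t = $997.50 / ($9,500.00 × 0.035)
t = 3

t = I/(P×r) = 3 years


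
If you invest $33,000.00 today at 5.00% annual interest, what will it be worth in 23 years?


Future value formula: FV = PV × (1 + r)^t
FV = $33,000.00 × (1 + 0.05)^23
FV = $33,000.00 × 3.07152376
FV = $101,360.28

FV = PV × (1 + r)^t = $101,360.28


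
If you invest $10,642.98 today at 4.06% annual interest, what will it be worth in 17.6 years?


Future value formula: FV = PV × (1 + r)^t
FV = $10,642.98 × (1 + 0.0406)^17.6
FV = $10,642.98 × 2.0146298
FV = $21,441.66

FV = PV × (1 + r)^t = $21,441.66


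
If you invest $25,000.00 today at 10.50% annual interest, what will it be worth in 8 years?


Future value formula: FV = PV × (1 + r)^t
FV = $25,000.00 × (1 + 0.105)^8
FV = $25,000.00 × 2.2227889
FV = $55,569.72

FV = PV × (1 + r)^t = $55,569.72


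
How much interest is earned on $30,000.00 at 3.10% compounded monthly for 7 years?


Compound interest earned = final amount − principal.
A = P(1 + r/n)^(nt) = $30,000.00 × (1 + 0.031/12)^(12 × 7) = $37,259.90
Interest = A − P = $37,259.90 − $30,000.00 = $7,259.90

Interest = A - P = $7,259.90


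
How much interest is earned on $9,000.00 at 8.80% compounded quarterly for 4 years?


Compound interest earned = final amount − principal.
A = P(1 + r/n)^(nt) = $9,000.00 × (1 + 0.088/4)^(4 × 4) = $12,748.43
Interest = A − P = $12,748.43 − $9,000.00 = $3,748.43

Interest = A - P = $3,748.43


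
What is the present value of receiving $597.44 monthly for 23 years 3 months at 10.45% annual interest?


Present value of an ordinary annuity: PV = PMT × (1 − (1 + r)^(−n)) / r
Monthly rate r = 0.1045/12 ≈ 0.00870833, n = 279
PV = $597.44 × (1 − (1 + 0.1045/12)^(−279)) / (0.1045/12)
PV = $597.44 × 104.612319
PV = $62,499.58

PV = PMT × (1-(1+r)^(-n))/r = $62,499.58


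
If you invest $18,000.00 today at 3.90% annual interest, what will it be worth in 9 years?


Future value formula: FV = PV × (1 + r)^t
FV = $18,000.00 × (1 + 0.039)^9
FV = $18,000.00 × 1.411042
FV = $25,398.76

FV = PV × (1 + r)^t = $25,398.76


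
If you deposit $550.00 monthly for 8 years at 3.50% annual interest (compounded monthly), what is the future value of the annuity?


Future value of an ordinary annuity: FV = PMT × ((1 + r)^n − 1) / r
Monthly rate r = 0.035/12 ≈ 0.00291667, n = 96
FV = $550.00 × ((1 + 0.035/12)^96 − 1) / (0.035/12)
FV = $550.00 × 110.602523
FV = $60,831.39

FV = PMT × ((1+r)^n - 1)/r = $60,831.39


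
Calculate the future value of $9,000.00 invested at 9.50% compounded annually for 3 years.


Compound interest formula: A = P(1 + r/n)^(nt)
A = $9,000.00 × (1 + 0.095/1)^(1 × 3)
Growth factor: (1 + 0.095/1)^3 = 1.312932
A = $9,000.00 × 1.312932
A = $11,816.39

A = P(1 + r/n)^(nt) = $11,816.39


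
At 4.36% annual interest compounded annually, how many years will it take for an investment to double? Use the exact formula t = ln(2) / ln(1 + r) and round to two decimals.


Doubling condition: (1 + r)^t = 2
Take ln of both sides: t × ln(1 + r) = ln(2)
t = ln(2) / ln(1 + r)
t = 0.693147 / 0.042676
t = 16.24

t = ln(2) / ln(1 + r) = 16.24 years


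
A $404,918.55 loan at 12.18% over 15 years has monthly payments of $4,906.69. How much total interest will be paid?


Total paid over the life of the loan = PMT × n.
Total paid = $4,906.69 × 180 = $883,204.20
Total interest = total paid − principal = $883,204.20 − $404,918.55 = $478,285.65

Total interest = (PMT × n) - PV = $478,285.65


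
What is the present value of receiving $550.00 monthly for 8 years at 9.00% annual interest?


Present value of an ordinary annuity: PV = PMT × (1 − (1 + r)^(−n)) / r
Monthly rate r = 0.09/12 = 0.0075, n = 96
PV = $550.00 × (1 − (1 + 0.09/12)^(−96)) / (0.09/12)
PV = $550.00 × 68.258439
PV = $37,542.14

PV = PMT × (1-(1+r)^(-n))/r = $37,542.14


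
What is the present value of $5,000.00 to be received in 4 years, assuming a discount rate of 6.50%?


Present value formula: PV = FV / (1 + r)^t
PV = $5,000.00 / (1 + 0.065)^4
PV = $5,000.00 / 1.286466
PV = $3,886.62

PV = FV / (1 + r)^t = $3,886.62


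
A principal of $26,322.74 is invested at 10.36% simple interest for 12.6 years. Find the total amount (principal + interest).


Total amount formula: A = P(1 + rt) = P + P·r·t
Interest: I = P × r × t = $26,322.74 × 0.1036 × 12.6 = $34,360.65
A = P + I = $26,322.74 + $34,360.65 = $60,683.39

A = P + I = P(1 + rt) = $60,683.39


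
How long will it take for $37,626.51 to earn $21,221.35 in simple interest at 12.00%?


Rearrange the simple interest formula for t:
I = P × r × t  ⇒  t = I / (P × r)
t = $21,221.35 / ($37,626.51 × 0.12)
t = 4.7

t = I/(P×r) = 4.7 years


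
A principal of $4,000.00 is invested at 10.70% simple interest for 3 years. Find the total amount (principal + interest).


Total amount formula: A = P(1 + rt) = P + P·r·t
Interest: I = P × r × t = $4,000.00 × 0.107 × 3 = $1,284.00
A = P + I = $4,000.00 + $1,284.00 = $5,284.00

A = P + I = P(1 + rt) = $5,284.00


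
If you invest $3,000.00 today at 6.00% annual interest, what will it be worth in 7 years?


Future value formula: FV = PV × (1 + r)^t
FV = $3,000.00 × (1 + 0.06)^7
FV = $3,000.00 × 1.503630
FV = $4,510.89

FV = PV × (1 + r)^t = $4,510.89


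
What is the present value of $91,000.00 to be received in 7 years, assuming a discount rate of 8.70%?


Present value formula: PV = FV / (1 + r)^t
PV = $91,000.00 / (1 + 0.087)^7
PV = $91,000.00 / 1.7931095
PV = $50,749.83

PV = FV / (1 + r)^t = $50,749.83


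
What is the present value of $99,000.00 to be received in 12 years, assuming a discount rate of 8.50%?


Present value formula: PV = FV / (1 + r)^t
PV = $99,000.00 / (1 + 0.085)^12
PV = $99,000.00 / 2.661686
PV = $37,194.47

PV = FV / (1 + r)^t = $37,194.47


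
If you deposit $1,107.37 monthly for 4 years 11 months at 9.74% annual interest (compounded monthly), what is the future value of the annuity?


Future value of an ordinary annuity: FV = PMT × ((1 + r)^n − 1) / r
Monthly rate r = 0.0974/12 ≈ 0.00811667, n = 59
FV = $1,107.37 × ((1 + 0.0974/12)^59 − 1) / (0.0974/12)
FV = $1,107.37 × 75.296106
FV = $83,380.65

FV = PMT × ((1+r)^n - 1)/r = $83,380.65


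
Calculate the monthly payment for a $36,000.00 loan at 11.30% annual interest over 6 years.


Loan payment formula: PMT = PV × r / (1 − (1 + r)^(−n))
Monthly rate r = 0.113/12 ≈ 0.00941667, n = 72 months
Denominator: 1 − (1 + 0.113/12)^(−72) = 0.490756
PMT = $36,000.00 × (0.113/12) / 0.490756
PMT = $690.77 per month

PMT = PV × r / (1-(1+r)^(-n)) = $690.77/month


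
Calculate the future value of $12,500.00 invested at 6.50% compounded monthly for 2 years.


Compound interest formula: A = P(1 + r/n)^(nt)
A = $12,500.00 × (1 + 0.065/12)^(12 × 2)
Growth factor: (1 + 0.065/12)^24 = 1.138429
A = $12,500.00 × 1.138429
A = $14,230.36

A = P(1 + r/n)^(nt) = $14,230.36


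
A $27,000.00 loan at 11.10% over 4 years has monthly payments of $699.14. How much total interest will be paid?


Total paid over the life of the loan = PMT × n.
Total paid = $699.14 × 48 = $33,558.72
Total interest = total paid − principal = $33,558.72 − $27,000.00 = $6,558.72

Total interest = (PMT × n) - PV = $6,558.72


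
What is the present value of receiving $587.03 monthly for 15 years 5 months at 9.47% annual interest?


Present value of an ordinary annuity: PV = PMT × (1 − (1 + r)^(−n)) / r
Monthly rate r = 0.0947/12 ≈ 0.00789167, n = 185
PV = $587.03 × (1 − (1 + 0.0947/12)^(−185)) / (0.0947/12)
PV = $587.03 × 97.117548
PV = $57,010.91

PV = PMT × (1-(1+r)^(-n))/r = $57,010.91


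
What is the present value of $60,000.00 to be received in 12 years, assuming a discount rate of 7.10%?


Present value formula: PV = FV / (1 + r)^t
PV = $60,000.00 / (1 + 0.071)^12
PV = $60,000.00 / 2.277580
PV = $26,343.75

PV = FV / (1 + r)^t = $26,343.75


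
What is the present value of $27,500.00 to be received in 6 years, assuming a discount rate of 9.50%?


Present value formula: PV = FV / (1 + r)^t
PV = $27,500.00 / (1 + 0.095)^6
PV = $27,500.00 / 1.723791
PV = $15,953.21

PV = FV / (1 + r)^t = $15,953.21


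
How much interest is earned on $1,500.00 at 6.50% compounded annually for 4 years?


Compound interest earned = final amount − principal.
A = P(1 + r/n)^(nt) = $1,500.00 × (1 + 0.065/1)^(1 × 4) = $1,929.70
Interest = A − P = $1,929.70 − $1,500.00 = $429.70

Interest = A - P = $429.70


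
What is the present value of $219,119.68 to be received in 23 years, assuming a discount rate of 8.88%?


Present value formula: PV = FV / (1 + r)^t
PV = $219,119.68 / (1 + 0.0888)^23
PV = $219,119.68 / 7.0763056
PV = $30,965.27

PV = FV / (1 + r)^t = $30,965.27


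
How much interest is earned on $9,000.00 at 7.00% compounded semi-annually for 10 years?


Compound interest earned = final amount − principal.
A = P(1 + r/n)^(nt) = $9,000.00 × (1 + 0.07/2)^(2 × 10) = $17,908.10
Interest = A − P = $17,908.10 − $9,000.00 = $8,908.10

Interest = A - P = $8,908.10


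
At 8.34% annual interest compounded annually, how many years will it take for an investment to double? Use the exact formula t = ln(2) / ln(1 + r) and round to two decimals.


Doubling condition: (1 + r)^t = 2
Take ln of both sides: t × ln(1 + r) = ln(2)
t = ln(2) / ln(1 + r)
t = 0.693147 / 0.080104
t = 8.65

t = ln(2) / ln(1 + r) = 8.65 years


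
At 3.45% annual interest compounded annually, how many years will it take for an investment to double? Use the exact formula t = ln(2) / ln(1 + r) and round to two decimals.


Doubling condition: (1 + r)^t = 2
Take ln of both sides: t × ln(1 + r) = ln(2)
t = ln(2) / ln(1 + r)
t = 0.693147 / 0.033918
t = 20.44

t = ln(2) / ln(1 + r) = 20.44 years


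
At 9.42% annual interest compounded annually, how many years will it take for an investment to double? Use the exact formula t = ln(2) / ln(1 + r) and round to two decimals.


Doubling condition: (1 + r)^t = 2
Take ln of both sides: t × ln(1 + r) = ln(2)
t = ln(2) / ln(1 + r)
t = 0.693147 / 0.090024
t = 7.70

t = ln(2) / ln(1 + r) = 7.70 years


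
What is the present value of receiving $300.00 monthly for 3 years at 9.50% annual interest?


Present value of an ordinary annuity: PV = PMT × (1 − (1 + r)^(−n)) / r
Monthly rate r = 0.095/12 ≈ 0.00791667, n = 36
PV = $300.00 × (1 − (1 + 0.095/12)^(−36)) / (0.095/12)
PV = $300.00 × 31.217856
PV = $9,365.36

PV = PMT × (1-(1+r)^(-n))/r = $9,365.36


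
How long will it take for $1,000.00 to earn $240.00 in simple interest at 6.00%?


Rearrange the simple interest formula for t:
I = P × r × t  ⇒  t = I / (P × r)
t = $240.00 / ($1,000.00 × 0.06)
t = 4

t = I/(P×r) = 4 years


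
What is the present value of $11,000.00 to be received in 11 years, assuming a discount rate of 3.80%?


Present value formula: PV = FV / (1 + r)^t
PV = $11,000.00 / (1 + 0.038)^11
PV = $11,000.00 / 1.507200
PV = $7,298.30

PV = FV / (1 + r)^t = $7,298.30


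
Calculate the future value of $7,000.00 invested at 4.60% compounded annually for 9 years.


Compound interest formula: A = P(1 + r/n)^(nt)
A = $7,000.00 × (1 + 0.046/1)^(1 × 9)
Growth factor: (1 + 0.046/1)^9 = 1.498943
A = $7,000.00 × 1.498943
A = $10,492.60

A = P(1 + r/n)^(nt) = $10,492.60


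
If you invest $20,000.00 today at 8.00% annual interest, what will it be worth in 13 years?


Future value formula: FV = PV × (1 + r)^t
FV = $20,000.00 × (1 + 0.08)^13
FV = $20,000.00 × 2.7196237
FV = $54,392.47

FV = PV × (1 + r)^t = $54,392.47


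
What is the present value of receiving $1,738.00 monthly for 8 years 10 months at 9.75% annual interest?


Present value of an ordinary annuity: PV = PMT × (1 − (1 + r)^(−n)) / r
Monthly rate r = 0.0975/12 = 0.008125, n = 106
PV = $1,738.00 × (1 − (1 + 0.0975/12)^(−106)) / (0.0975/12)
PV = $1,738.00 × 70.879165
PV = $123,187.99

PV = PMT × (1-(1+r)^(-n))/r = $123,187.99


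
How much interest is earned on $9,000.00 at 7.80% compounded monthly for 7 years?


Compound interest earned = final amount − principal.
A = P(1 + r/n)^(nt) = $9,000.00 × (1 + 0.078/12)^(12 × 7) = $15,509.58
Interest = A − P = $15,509.58 − $9,000.00 = $6,509.58

Interest = A - P = $6,509.58


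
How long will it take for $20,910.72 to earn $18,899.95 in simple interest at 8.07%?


Rearrange the simple interest formula for t:
I = P × r × t  ⇒  t = I / (P × r)
t = $18,899.95 / ($20,910.72 × 0.0807)
t = 11.2

t = I/(P×r) = 11.2 years


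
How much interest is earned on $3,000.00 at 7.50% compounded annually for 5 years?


Compound interest earned = final amount − principal.
A = P(1 + r/n)^(nt) = $3,000.00 × (1 + 0.075/1)^(1 × 5) = $4,306.89
Interest = A − P = $4,306.89 − $3,000.00 = $1,306.89

Interest = A - P = $1,306.89


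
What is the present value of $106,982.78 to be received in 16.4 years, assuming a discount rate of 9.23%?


Present value formula: PV = FV / (1 + r)^t
PV = $106,982.78 / (1 + 0.0923)^16.4
PV = $106,982.78 / 4.254100
PV = $25,148.16

PV = FV / (1 + r)^t = $25,148.16


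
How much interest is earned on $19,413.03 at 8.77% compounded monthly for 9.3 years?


Compound interest earned = final amount − principal.
A = P(1 + r/n)^(nt) = $19,413.03 × (1 + 0.0877/12)^(12 × 9.3) = $43,754.24
Interest = A − P = $43,754.24 − $19,413.03 = $24,341.21

Interest = A - P = $24,341.21


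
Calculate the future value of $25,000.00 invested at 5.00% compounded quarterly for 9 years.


Compound interest formula: A = P(1 + r/n)^(nt)
A = $25,000.00 × (1 + 0.05/4)^(4 × 9)
Growth factor: (1 + 0.05/4)^36 = 1.563944
A = $25,000.00 × 1.563944
A = $39,098.60

A = P(1 + r/n)^(nt) = $39,098.60


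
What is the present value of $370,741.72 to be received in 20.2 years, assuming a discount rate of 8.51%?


Present value formula: PV = FV / (1 + r)^t
PV = $370,741.72 / (1 + 0.0851)^20.2
PV = $370,741.72 / 5.205821
PV = $71,216.76

PV = FV / (1 + r)^t = $71,216.76


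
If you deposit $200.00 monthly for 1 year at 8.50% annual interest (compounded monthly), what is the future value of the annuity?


Future value of an ordinary annuity: FV = PMT × ((1 + r)^n − 1) / r
Monthly rate r = 0.085/12 ≈ 0.00708333, n = 12
FV = $200.00 × ((1 + 0.085/12)^12 − 1) / (0.085/12)
FV = $200.00 × 12.478716
FV = $2,495.74

FV = PMT × ((1+r)^n - 1)/r = $2,495.74


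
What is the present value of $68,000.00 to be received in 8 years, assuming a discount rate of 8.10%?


Present value formula: PV = FV / (1 + r)^t
PV = $68,000.00 / (1 + 0.081)^8
PV = $68,000.00 / 1.8646853
PV = $36,467.28

PV = FV / (1 + r)^t = $36,467.28


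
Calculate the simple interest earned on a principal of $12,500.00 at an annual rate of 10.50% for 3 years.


Simple interest formula: I = P × r × t
I = $12,500.00 × 0.105 × 3
I = $3,937.50

I = P × r × t = $3,937.50


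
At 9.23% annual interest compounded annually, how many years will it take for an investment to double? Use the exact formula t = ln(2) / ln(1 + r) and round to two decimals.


Doubling condition: (1 + r)^t = 2
Take ln of both sides: t × ln(1 + r) = ln(2)
t = ln(2) / ln(1 + r)
t = 0.693147 / 0.088286
t = 7.85

t = ln(2) / ln(1 + r) = 7.85 years


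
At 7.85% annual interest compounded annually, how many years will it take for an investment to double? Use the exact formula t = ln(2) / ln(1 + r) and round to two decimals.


Doubling condition: (1 + r)^t = 2
Take ln of both sides: t × ln(1 + r) = ln(2)
t = ln(2) / ln(1 + r)
t = 0.693147 / 0.075571
t = 9.17

t = ln(2) / ln(1 + r) = 9.17 years


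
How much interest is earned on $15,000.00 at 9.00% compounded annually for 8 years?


Compound interest earned = final amount − principal.
A = P(1 + r/n)^(nt) = $15,000.00 × (1 + 0.09/1)^(1 × 8) = $29,888.44
Interest = A − P = $29,888.44 − $15,000.00 = $14,888.44

Interest = A - P = $14,888.44


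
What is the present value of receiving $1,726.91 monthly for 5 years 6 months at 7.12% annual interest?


Present value of an ordinary annuity: PV = PMT × (1 − (1 + r)^(−n)) / r
Monthly rate r = 0.0712/12 ≈ 0.00593333, n = 66
PV = $1,726.91 × (1 − (1 + 0.0712/12)^(−66)) / (0.0712/12)
PV = $1,726.91 × 54.479137
PV = $94,080.57

PV = PMT × (1-(1+r)^(-n))/r = $94,080.57


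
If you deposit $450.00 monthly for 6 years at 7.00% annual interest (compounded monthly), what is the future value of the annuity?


Future value of an ordinary annuity: FV = PMT × ((1 + r)^n − 1) / r
Monthly rate r = 0.07/12 ≈ 0.00583333, n = 72
FV = $450.00 × ((1 + 0.07/12)^72 − 1) / (0.07/12)
FV = $450.00 × 89.160944
FV = $40,122.42

FV = PMT × ((1+r)^n - 1)/r = $40,122.42


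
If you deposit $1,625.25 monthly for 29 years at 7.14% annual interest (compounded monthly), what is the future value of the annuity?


Future value of an ordinary annuity: FV = PMT × ((1 + r)^n − 1) / r
Monthly rate r = 0.0714/12 = 0.00595, n = 348
FV = $1,625.25 × ((1 + 0.0714/12)^348 − 1) / (0.0714/12)
FV = $1,625.25 × 1156.483161
FV = $1,879,574.26

FV = PMT × ((1+r)^n - 1)/r = $1,879,574.26


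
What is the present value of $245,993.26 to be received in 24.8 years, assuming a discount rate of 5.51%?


Present value formula: PV = FV / (1 + r)^t
PV = $245,993.26 / (1 + 0.0551)^24.8
PV = $245,993.26 / 3.7816545
PV = $65,049.11

PV = FV / (1 + r)^t = $65,049.11


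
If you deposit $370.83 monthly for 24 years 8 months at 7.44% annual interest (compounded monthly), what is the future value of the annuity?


Future value of an ordinary annuity: FV = PMT × ((1 + r)^n − 1) / r
Monthly rate r = 0.0744/12 = 0.0062, n = 296
FV = $370.83 × ((1 + 0.0744/12)^296 − 1) / (0.0744/12)
FV = $370.83 × 843.707117
FV = $312,871.91

FV = PMT × ((1+r)^n - 1)/r = $312,871.91


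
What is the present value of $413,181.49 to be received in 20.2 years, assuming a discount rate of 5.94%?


Present value formula: PV = FV / (1 + r)^t
PV = $413,181.49 / (1 + 0.0594)^20.2
PV = $413,181.49 / 3.2078302
PV = $128,804.04

PV = FV / (1 + r)^t = $128,804.04


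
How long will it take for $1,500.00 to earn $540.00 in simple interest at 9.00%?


Rearrange the simple interest formula for t:
I = P × r × t  ⇒  t = I / (P × r)
t = $540.00 / ($1,500.00 × 0.09)
t = 4

t = I/(P×r) = 4 years


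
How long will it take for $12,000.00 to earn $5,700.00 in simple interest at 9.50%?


Rearrange the simple interest formula for t:
I = P × r × t  ⇒  t = I / (P × r)
t = $5,700.00 / ($12,000.00 × 0.095)
t = 5

t = I/(P×r) = 5 years


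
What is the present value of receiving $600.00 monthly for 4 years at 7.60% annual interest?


Present value of an ordinary annuity: PV = PMT × (1 − (1 + r)^(−n)) / r
Monthly rate r = 0.076/12 ≈ 0.00633333, n = 48
PV = $600.00 × (1 − (1 + 0.076/12)^(−48)) / (0.076/12)
PV = $600.00 × 41.278652
PV = $24,767.19

PV = PMT × (1-(1+r)^(-n))/r = $24,767.19


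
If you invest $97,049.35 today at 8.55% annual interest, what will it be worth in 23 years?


Future value formula: FV = PV × (1 + r)^t
FV = $97,049.35 × (1 + 0.0855)^23
FV = $97,049.35 × 6.5991202
FV = $640,440.33

FV = PV × (1 + r)^t = $640,440.33


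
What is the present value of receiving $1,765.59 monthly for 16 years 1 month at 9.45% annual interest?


Present value of an ordinary annuity: PV = PMT × (1 − (1 + r)^(−n)) / r
Monthly rate r = 0.0945/12 = 0.007875, n = 193
PV = $1,765.59 × (1 − (1 + 0.0945/12)^(−193)) / (0.0945/12)
PV = $1,765.59 × 99.041863
PV = $174,867.32

PV = PMT × (1-(1+r)^(-n))/r = $174,867.32


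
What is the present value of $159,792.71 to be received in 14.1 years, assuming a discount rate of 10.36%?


Present value formula: PV = FV / (1 + r)^t
PV = $159,792.71 / (1 + 0.1036)^14.1
PV = $159,792.71 / 4.014624
PV = $39,802.66

PV = FV / (1 + r)^t = $39,802.66


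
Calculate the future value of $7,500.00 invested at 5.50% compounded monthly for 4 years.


Compound interest formula: A = P(1 + r/n)^(nt)
A = $7,500.00 × (1 + 0.055/12)^(12 × 4)
Growth factor: (1 + 0.055/12)^48 = 1.245451
A = $7,500.00 × 1.245451
A = $9,340.88

A = P(1 + r/n)^(nt) = $9,340.88
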